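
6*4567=27402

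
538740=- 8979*(-60 )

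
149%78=71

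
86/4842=43/2421  =  0.02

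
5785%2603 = 579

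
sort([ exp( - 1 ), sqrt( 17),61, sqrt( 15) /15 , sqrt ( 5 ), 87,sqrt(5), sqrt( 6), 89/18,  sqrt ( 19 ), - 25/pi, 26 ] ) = [ - 25/pi,sqrt( 15)/15, exp(-1) , sqrt(5), sqrt( 5 ),sqrt( 6 ),  sqrt(17), sqrt ( 19 ), 89/18,26 , 61,87]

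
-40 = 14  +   - 54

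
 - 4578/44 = - 2289/22 = - 104.05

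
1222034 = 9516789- 8294755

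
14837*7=103859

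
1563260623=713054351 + 850206272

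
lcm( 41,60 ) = 2460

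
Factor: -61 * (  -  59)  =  59^1 * 61^1 = 3599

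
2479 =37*67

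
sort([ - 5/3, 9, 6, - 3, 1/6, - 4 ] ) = [ - 4, - 3,-5/3,1/6, 6,9]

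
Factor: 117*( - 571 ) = -3^2*13^1*571^1 = -66807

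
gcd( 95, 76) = 19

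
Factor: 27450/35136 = 2^( - 5)*5^2 = 25/32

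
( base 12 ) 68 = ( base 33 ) 2E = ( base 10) 80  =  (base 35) 2A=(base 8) 120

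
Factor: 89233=17^1 * 29^1*181^1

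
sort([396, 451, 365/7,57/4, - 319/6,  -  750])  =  [ - 750, - 319/6  ,  57/4, 365/7 , 396,451]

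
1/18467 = 1/18467=0.00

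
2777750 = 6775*410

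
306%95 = 21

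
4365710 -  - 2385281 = 6750991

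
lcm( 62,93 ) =186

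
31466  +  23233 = 54699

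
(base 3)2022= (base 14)46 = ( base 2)111110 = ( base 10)62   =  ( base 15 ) 42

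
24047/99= 242+89/99 = 242.90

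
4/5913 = 4/5913 = 0.00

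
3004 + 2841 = 5845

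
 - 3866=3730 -7596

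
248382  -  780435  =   - 532053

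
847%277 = 16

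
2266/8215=2266/8215  =  0.28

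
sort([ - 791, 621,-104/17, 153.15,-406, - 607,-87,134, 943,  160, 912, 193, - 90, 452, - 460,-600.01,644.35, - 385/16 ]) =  [ - 791, - 607, - 600.01, - 460, - 406, - 90, - 87,-385/16, - 104/17, 134,153.15, 160,193, 452,621, 644.35,912,  943 ] 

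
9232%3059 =55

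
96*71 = 6816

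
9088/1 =9088 = 9088.00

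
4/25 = 4/25=   0.16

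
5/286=5/286=0.02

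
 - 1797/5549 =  - 1797/5549=-0.32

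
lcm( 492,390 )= 31980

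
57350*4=229400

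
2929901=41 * 71461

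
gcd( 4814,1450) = 58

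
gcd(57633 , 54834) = 3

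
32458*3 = 97374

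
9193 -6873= 2320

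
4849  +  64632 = 69481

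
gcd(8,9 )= 1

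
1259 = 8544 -7285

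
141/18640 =141/18640=0.01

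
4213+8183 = 12396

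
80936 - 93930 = -12994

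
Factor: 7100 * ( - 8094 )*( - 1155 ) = 2^3* 3^2*5^3 * 7^1*11^1*19^1*71^2 = 66374847000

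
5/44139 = 5/44139 = 0.00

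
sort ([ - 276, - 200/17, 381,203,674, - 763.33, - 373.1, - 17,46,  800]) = [ - 763.33, - 373.1, - 276, - 17,-200/17, 46, 203, 381  ,  674,800 ]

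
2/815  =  2/815  =  0.00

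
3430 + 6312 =9742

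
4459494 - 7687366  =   - 3227872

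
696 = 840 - 144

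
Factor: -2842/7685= - 2^1*5^( - 1)*7^2 * 53^( - 1) = -98/265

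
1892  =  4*473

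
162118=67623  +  94495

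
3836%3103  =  733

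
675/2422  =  675/2422= 0.28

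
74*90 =6660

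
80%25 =5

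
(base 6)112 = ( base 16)2c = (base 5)134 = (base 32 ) 1c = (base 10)44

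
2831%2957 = 2831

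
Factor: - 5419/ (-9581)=11^ (  -  1)*13^( - 1 )*67^ ( - 1)*5419^1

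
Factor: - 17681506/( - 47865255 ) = 2^1 * 3^ (-1)*5^(-1 ) * 3191017^(  -  1)*8840753^1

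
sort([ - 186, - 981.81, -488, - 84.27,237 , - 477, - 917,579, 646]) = [ - 981.81, - 917, - 488, - 477, - 186,-84.27,237,579, 646 ]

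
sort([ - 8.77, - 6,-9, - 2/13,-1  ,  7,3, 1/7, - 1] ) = [  -  9, - 8.77, - 6,-1,- 1, - 2/13, 1/7, 3,7]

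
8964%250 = 214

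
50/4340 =5/434= 0.01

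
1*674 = 674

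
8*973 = 7784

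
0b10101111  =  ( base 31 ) 5k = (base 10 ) 175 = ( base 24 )77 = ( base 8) 257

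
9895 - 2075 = 7820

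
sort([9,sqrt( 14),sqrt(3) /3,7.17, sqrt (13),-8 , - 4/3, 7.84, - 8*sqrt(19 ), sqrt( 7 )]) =[ - 8*sqrt(19), -8, - 4/3, sqrt(3)/3,sqrt(7), sqrt(13), sqrt( 14), 7.17, 7.84, 9]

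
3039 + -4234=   -1195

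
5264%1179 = 548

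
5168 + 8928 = 14096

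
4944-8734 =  - 3790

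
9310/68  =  136+31/34 = 136.91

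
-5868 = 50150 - 56018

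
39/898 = 39/898 =0.04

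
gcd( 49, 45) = 1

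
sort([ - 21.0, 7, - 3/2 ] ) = [ - 21.0, - 3/2,7]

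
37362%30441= 6921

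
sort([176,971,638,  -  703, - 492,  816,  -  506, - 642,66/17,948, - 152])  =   [ - 703, - 642, - 506 , - 492 ,  -  152,  66/17,176,638,816,948,  971]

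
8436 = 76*111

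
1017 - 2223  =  -1206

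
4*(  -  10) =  - 40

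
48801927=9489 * 5143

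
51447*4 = 205788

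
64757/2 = 32378 + 1/2 = 32378.50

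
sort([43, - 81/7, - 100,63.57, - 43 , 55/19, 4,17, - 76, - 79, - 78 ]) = [ - 100,  -  79, - 78,  -  76,-43, - 81/7, 55/19, 4,17,43,63.57]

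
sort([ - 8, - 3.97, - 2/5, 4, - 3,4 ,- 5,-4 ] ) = [ - 8  ,-5, - 4, - 3.97, - 3, - 2/5, 4,4]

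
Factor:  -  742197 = - 3^1*19^1*29^1*449^1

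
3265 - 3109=156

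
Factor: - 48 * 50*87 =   -  208800 = - 2^5*3^2*5^2 * 29^1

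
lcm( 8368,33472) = 33472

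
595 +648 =1243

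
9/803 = 9/803  =  0.01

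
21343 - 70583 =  - 49240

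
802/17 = 802/17 = 47.18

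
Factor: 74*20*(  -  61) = -2^3 * 5^1*37^1*61^1 = - 90280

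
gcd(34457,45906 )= 1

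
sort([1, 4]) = [ 1 , 4]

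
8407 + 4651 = 13058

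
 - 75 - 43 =-118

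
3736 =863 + 2873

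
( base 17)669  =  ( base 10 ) 1845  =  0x735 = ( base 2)11100110101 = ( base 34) 1K9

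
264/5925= 88/1975 = 0.04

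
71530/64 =1117 + 21/32 = 1117.66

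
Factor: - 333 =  - 3^2  *37^1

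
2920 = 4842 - 1922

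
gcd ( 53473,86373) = 7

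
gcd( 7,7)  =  7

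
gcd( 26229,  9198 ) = 21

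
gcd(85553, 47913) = 1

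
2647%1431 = 1216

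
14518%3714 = 3376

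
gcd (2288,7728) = 16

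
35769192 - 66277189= - 30507997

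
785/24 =32 + 17/24 = 32.71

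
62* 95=5890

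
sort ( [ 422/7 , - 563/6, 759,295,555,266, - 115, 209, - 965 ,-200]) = [ - 965, - 200, - 115, - 563/6,422/7,209, 266,295,555,759]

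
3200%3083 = 117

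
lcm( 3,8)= 24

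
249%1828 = 249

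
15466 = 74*209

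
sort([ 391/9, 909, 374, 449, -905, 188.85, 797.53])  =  [ - 905, 391/9, 188.85, 374, 449,797.53,909] 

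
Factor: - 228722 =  - 2^1*13^1*19^1*463^1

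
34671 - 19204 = 15467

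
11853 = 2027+9826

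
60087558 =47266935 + 12820623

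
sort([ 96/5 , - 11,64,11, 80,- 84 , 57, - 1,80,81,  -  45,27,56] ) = [ - 84, - 45 , - 11 , - 1,11,96/5,27,56,57, 64,80,  80,81] 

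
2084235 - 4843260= - 2759025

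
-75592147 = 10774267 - 86366414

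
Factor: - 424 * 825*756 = -2^5*3^4*5^2*7^1*11^1*53^1= - 264448800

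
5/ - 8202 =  - 1 + 8197/8202 = - 0.00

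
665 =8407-7742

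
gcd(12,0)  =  12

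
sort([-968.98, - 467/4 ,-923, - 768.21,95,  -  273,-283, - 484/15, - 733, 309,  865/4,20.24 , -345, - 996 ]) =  [-996, - 968.98, - 923,  -  768.21,-733, - 345 , - 283,- 273, - 467/4, -484/15, 20.24, 95,865/4,309]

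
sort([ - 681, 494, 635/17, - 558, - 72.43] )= [ - 681, - 558,  -  72.43, 635/17 , 494]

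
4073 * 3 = 12219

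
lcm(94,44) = 2068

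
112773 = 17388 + 95385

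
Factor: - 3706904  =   - 2^3 * 463363^1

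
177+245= 422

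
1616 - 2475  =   - 859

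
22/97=22/97 = 0.23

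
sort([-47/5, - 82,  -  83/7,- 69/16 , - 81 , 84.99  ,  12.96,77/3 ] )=[ - 82, - 81,-83/7, - 47/5, - 69/16, 12.96, 77/3, 84.99]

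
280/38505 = 56/7701 = 0.01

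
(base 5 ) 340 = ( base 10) 95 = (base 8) 137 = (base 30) 35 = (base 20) 4F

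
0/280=0 = 0.00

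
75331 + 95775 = 171106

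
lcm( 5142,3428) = 10284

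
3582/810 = 4 + 19/45  =  4.42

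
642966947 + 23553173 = 666520120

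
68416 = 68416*1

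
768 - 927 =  -159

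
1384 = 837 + 547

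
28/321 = 28/321 =0.09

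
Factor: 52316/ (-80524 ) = -11^1*  29^1*491^( - 1 )=   -319/491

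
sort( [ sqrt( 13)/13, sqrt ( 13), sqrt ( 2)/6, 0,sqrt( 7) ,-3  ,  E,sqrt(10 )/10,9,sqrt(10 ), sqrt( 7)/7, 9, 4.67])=[  -  3,0,sqrt( 2 )/6,sqrt( 13 ) /13,  sqrt (10 ) /10,sqrt(7 )/7  ,  sqrt( 7),E, sqrt( 10 ),sqrt (13 ), 4.67,9,9 ]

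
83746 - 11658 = 72088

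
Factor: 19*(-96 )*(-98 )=178752 = 2^6* 3^1 * 7^2*19^1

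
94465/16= 94465/16=5904.06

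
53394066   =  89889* 594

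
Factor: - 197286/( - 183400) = 2^( - 2)*3^1 * 5^( -2)*7^(  -  1)*251^1 = 753/700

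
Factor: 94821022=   2^1*101^1* 469411^1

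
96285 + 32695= 128980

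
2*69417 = 138834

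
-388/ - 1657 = 388/1657 = 0.23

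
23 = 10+13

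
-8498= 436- 8934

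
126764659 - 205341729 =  - 78577070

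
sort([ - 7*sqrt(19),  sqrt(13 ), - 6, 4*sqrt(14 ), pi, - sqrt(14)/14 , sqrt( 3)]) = [-7*sqrt(19), - 6,-sqrt( 14 ) /14, sqrt(3 ),  pi,sqrt(13), 4*sqrt(14 )] 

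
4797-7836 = -3039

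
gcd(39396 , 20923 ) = 49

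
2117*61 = 129137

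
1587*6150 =9760050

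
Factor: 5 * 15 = 3^1*5^2 = 75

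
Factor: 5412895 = 5^1 * 1082579^1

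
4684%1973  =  738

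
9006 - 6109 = 2897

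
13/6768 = 13/6768  =  0.00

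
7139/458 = 7139/458 = 15.59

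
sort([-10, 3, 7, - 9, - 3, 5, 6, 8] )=[ - 10, - 9,-3, 3,5,6, 7,8 ] 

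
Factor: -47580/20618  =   - 2^1*  3^1*5^1*13^(  -  1 ) = - 30/13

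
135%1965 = 135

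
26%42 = 26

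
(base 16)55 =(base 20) 45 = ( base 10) 85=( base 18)4D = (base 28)31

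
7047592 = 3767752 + 3279840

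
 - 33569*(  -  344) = 11547736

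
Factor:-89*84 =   -  7476 = - 2^2*3^1*7^1*89^1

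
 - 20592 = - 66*312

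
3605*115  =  414575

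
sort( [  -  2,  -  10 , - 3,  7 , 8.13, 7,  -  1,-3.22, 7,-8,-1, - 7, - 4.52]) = [ - 10,  -  8, - 7,  -  4.52, - 3.22, - 3, - 2,  -  1,- 1 , 7, 7, 7 , 8.13]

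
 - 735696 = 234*( - 3144)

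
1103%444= 215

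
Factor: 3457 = 3457^1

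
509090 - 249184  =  259906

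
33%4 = 1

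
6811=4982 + 1829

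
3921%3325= 596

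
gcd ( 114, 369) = 3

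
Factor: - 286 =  - 2^1*11^1*13^1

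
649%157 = 21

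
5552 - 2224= 3328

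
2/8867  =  2/8867 = 0.00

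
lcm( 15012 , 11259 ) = 45036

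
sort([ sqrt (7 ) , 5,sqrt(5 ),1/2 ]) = [1/2, sqrt( 5 ),sqrt(7),5]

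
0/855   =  0 = 0.00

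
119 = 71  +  48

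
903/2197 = 903/2197 = 0.41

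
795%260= 15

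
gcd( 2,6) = 2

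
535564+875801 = 1411365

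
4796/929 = 4796/929 = 5.16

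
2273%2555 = 2273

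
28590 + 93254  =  121844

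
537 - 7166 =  - 6629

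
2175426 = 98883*22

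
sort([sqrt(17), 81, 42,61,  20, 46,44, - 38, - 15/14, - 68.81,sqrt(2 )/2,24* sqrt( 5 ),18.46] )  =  [ - 68.81, - 38, - 15/14,sqrt ( 2)/2,sqrt( 17 ),  18.46,20,42,44,46,24*sqrt( 5),61,81 ] 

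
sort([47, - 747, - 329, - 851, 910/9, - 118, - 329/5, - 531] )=[ - 851 , - 747, - 531, - 329, - 118, - 329/5, 47,  910/9]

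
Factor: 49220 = 2^2 * 5^1 * 23^1*107^1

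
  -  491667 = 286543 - 778210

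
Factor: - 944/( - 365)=2^4*5^( - 1 )*59^1*73^ ( - 1 ) 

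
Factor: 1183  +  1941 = 3124 = 2^2*11^1 * 71^1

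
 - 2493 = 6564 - 9057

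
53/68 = 53/68 = 0.78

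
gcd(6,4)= 2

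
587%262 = 63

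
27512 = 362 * 76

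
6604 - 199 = 6405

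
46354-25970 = 20384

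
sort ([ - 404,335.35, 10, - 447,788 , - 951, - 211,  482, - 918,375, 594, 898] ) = [ - 951  , - 918, - 447,- 404, - 211,10,335.35,375, 482,  594,788,898]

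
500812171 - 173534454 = 327277717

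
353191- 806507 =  - 453316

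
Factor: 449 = 449^1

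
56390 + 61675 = 118065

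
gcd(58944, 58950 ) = 6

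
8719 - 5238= 3481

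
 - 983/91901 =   -  983/91901 = - 0.01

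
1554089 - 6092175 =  - 4538086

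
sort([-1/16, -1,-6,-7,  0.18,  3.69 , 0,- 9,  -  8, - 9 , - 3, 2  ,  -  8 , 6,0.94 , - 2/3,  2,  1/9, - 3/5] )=[ -9,  -  9,  -  8, - 8,-7, - 6, - 3, -1, - 2/3, - 3/5,-1/16,  0,1/9,  0.18  ,  0.94, 2, 2,3.69, 6]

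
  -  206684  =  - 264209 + 57525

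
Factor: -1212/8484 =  - 1/7 = - 7^( - 1 )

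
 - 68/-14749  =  68/14749 = 0.00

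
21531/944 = 22 + 763/944=22.81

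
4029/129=31 + 10/43 = 31.23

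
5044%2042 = 960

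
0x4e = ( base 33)2C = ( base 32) 2e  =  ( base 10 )78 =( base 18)46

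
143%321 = 143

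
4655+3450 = 8105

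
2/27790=1/13895 = 0.00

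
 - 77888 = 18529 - 96417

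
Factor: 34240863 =3^1*41^1*47^1 * 5923^1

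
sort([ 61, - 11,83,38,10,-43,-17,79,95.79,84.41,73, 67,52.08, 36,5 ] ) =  [ - 43, - 17,-11, 5,  10,36, 38, 52.08,61,67, 73, 79,83,84.41,95.79 ]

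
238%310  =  238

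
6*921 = 5526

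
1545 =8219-6674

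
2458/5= 491 + 3/5= 491.60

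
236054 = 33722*7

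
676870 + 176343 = 853213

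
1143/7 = 163 + 2/7 = 163.29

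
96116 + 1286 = 97402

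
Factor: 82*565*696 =32245680 = 2^4*3^1  *  5^1*29^1*41^1*113^1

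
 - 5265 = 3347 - 8612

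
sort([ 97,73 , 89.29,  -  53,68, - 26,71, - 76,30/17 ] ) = [ - 76, - 53, - 26,30/17 , 68, 71,73,  89.29,97]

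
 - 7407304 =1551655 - 8958959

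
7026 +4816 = 11842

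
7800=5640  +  2160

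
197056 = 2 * 98528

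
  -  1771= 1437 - 3208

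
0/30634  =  0 = 0.00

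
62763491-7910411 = 54853080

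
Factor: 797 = 797^1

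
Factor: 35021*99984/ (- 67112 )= - 2^1*3^1*7^1*2083^1*5003^1*8389^( - 1) = - 437692458/8389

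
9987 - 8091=1896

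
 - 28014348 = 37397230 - 65411578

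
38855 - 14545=24310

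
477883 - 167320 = 310563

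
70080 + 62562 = 132642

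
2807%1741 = 1066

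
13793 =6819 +6974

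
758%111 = 92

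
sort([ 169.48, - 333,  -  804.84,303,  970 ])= [ - 804.84, - 333,169.48,303,970]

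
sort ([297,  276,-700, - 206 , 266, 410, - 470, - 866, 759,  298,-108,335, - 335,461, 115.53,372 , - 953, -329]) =[ - 953, - 866 ,-700,- 470, - 335,-329, - 206, - 108, 115.53, 266 , 276,297, 298, 335, 372,  410, 461, 759]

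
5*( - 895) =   -  4475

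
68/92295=68/92295 =0.00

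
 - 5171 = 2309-7480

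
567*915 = 518805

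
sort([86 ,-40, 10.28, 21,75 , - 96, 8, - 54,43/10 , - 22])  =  [ - 96, - 54, - 40  , - 22,43/10,8, 10.28 , 21, 75,86] 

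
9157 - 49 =9108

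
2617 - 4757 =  - 2140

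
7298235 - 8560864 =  - 1262629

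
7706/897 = 7706/897 =8.59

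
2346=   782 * 3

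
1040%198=50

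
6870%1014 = 786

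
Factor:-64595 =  - 5^1*12919^1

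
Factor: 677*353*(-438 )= -104673678 = - 2^1*3^1*73^1*353^1*677^1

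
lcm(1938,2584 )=7752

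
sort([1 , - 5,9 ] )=[-5, 1 , 9 ]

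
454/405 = 454/405 = 1.12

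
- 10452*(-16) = 167232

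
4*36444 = 145776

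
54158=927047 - 872889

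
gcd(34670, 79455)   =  5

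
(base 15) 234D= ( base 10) 7498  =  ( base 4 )1311022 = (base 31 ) 7OR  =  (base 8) 16512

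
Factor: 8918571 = 3^1*67^1*44371^1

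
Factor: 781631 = 781631^1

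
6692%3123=446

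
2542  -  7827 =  - 5285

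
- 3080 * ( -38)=117040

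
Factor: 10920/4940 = 42/19 = 2^1*3^1*7^1*19^(-1 ) 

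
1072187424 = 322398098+749789326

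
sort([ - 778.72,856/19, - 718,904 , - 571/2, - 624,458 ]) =[ - 778.72, - 718, - 624, - 571/2,856/19 , 458, 904] 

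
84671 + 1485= 86156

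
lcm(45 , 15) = 45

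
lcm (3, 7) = 21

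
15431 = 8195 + 7236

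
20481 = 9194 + 11287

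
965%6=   5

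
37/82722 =37/82722= 0.00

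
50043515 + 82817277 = 132860792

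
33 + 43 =76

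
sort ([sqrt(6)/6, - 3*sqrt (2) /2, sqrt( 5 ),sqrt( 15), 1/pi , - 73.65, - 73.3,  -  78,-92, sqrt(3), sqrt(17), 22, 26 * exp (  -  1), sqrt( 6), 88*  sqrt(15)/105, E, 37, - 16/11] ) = [-92,-78,-73.65, - 73.3,-3*sqrt(2) /2,-16/11,  1/pi, sqrt( 6) /6,  sqrt( 3 ),sqrt(5),sqrt( 6), E, 88*sqrt(15 ) /105,  sqrt(15) , sqrt ( 17 ), 26 * exp(-1),  22, 37]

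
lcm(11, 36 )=396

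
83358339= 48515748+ 34842591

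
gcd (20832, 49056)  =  672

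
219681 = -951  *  ( - 231)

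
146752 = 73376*2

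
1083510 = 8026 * 135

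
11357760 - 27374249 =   -  16016489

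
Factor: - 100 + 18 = - 2^1 * 41^1 = - 82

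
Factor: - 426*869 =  - 2^1*3^1*11^1*71^1*79^1 = -370194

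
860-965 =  - 105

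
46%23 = 0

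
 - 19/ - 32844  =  19/32844 =0.00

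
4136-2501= 1635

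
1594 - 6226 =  - 4632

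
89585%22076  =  1281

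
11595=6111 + 5484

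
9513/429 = 3171/143=22.17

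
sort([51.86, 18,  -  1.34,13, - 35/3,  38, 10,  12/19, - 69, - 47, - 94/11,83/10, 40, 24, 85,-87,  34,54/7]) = [ - 87, - 69, - 47,-35/3,-94/11,-1.34,  12/19, 54/7, 83/10, 10, 13, 18,24, 34,  38,40,51.86 , 85]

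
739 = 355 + 384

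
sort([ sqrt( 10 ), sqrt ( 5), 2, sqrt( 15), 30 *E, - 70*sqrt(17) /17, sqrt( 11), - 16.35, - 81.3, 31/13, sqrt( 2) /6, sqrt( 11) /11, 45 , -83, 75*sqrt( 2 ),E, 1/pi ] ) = [ - 83, - 81.3, - 70*sqrt(17)/17,-16.35,sqrt( 2 ) /6, sqrt (11 ) /11, 1/pi, 2, sqrt (5), 31/13, E, sqrt( 10 ), sqrt( 11 ),  sqrt(15), 45, 30 * E,  75*sqrt( 2) ]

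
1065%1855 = 1065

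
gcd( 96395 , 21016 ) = 1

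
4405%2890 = 1515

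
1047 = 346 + 701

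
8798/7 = 1256 + 6/7 = 1256.86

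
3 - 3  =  0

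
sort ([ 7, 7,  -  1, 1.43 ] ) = [ - 1,1.43,7,7 ] 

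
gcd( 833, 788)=1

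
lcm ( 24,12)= 24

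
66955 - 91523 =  - 24568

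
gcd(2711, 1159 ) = 1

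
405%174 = 57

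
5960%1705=845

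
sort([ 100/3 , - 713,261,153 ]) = [ - 713, 100/3,153,261]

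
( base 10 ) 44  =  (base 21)22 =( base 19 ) 26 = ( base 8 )54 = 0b101100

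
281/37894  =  281/37894= 0.01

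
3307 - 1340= 1967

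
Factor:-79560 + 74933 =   -  4627= - 7^1*661^1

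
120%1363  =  120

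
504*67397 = 33968088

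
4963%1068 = 691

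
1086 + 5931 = 7017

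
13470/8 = 6735/4=1683.75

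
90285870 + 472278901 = 562564771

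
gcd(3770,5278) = 754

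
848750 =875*970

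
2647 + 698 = 3345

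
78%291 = 78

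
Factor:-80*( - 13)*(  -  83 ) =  - 2^4*5^1*13^1*83^1 = - 86320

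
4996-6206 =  - 1210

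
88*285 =25080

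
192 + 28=220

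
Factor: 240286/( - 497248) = -317/656 = - 2^ (-4)*41^(-1)*317^1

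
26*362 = 9412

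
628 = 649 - 21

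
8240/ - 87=-95 + 25/87 = -  94.71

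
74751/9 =8305 + 2/3 = 8305.67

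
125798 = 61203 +64595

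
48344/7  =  6906+2/7=   6906.29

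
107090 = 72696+34394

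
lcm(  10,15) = 30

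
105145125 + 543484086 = 648629211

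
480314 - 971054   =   - 490740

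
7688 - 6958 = 730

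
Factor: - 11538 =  - 2^1* 3^2*641^1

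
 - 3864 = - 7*552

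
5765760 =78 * 73920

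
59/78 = 59/78 = 0.76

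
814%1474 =814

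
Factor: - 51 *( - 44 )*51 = 2^2 * 3^2*11^1 * 17^2= 114444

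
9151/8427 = 9151/8427 = 1.09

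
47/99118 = 47/99118  =  0.00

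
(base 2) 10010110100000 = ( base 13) 44CC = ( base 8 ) 22640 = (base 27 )d5k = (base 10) 9632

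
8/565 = 8/565 = 0.01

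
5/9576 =5/9576 =0.00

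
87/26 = 3+9/26= 3.35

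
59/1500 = 59/1500 = 0.04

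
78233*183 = 14316639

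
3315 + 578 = 3893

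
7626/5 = 7626/5  =  1525.20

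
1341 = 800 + 541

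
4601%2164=273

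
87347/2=43673 + 1/2 = 43673.50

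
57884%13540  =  3724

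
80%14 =10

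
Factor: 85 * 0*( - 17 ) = 0^1 = 0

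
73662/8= 9207 + 3/4 = 9207.75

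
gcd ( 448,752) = 16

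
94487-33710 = 60777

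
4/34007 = 4/34007 = 0.00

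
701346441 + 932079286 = 1633425727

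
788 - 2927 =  - 2139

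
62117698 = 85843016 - 23725318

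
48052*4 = 192208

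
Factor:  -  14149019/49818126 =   -  2^ ( -1)*3^( - 1 )*17^( - 1)*503^(-1)*971^ (-1)*14149019^1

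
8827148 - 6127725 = 2699423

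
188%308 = 188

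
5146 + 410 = 5556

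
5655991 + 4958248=10614239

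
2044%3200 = 2044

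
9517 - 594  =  8923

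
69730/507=137 + 271/507 = 137.53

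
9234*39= 360126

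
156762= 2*78381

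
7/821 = 7/821=0.01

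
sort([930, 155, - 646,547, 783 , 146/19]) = [ - 646, 146/19,  155, 547, 783 , 930 ] 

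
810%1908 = 810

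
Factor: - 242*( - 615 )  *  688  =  2^5*3^1*5^1*11^2 * 41^1*43^1 = 102395040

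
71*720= 51120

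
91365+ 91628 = 182993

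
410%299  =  111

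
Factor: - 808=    - 2^3*101^1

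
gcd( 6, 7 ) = 1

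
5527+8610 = 14137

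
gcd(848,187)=1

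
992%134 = 54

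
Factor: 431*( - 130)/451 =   -  56030/451 = - 2^1*5^1*11^( - 1 )*13^1*41^( - 1)*431^1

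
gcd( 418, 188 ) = 2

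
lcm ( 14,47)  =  658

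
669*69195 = 46291455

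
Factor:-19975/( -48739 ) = 5^2*61^( - 1) = 25/61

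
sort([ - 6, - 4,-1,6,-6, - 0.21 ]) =[ - 6, - 6, - 4,  -  1, - 0.21,6]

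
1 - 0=1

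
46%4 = 2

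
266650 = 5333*50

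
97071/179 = 97071/179 = 542.30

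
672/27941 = 672/27941 = 0.02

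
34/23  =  34/23=1.48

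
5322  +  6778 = 12100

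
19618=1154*17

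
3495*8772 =30658140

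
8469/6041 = 1 + 2428/6041 = 1.40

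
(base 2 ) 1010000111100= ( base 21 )BFE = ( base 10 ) 5180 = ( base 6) 35552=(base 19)E6C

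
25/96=25/96 = 0.26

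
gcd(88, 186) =2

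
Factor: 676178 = 2^1*151^1*2239^1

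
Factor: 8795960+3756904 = 2^5*3^1*229^1*571^1 = 12552864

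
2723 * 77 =209671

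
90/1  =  90  =  90.00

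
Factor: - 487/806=- 2^(-1 )*13^ (-1 )*31^(  -  1) * 487^1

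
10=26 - 16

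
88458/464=190 + 149/232 = 190.64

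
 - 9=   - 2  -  7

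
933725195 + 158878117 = 1092603312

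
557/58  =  9 + 35/58 =9.60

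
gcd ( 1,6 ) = 1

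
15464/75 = 206 + 14/75 = 206.19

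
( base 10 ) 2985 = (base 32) 2T9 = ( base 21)6g3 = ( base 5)43420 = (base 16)ba9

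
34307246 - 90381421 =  - 56074175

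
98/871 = 98/871 =0.11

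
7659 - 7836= -177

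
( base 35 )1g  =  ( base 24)23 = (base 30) 1L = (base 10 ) 51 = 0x33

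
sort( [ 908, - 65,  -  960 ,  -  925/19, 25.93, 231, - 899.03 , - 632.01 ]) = [ - 960, - 899.03, - 632.01, - 65, - 925/19,25.93, 231,908] 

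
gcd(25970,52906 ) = 14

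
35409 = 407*87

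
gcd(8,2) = 2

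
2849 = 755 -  - 2094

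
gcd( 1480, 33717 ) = 1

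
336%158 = 20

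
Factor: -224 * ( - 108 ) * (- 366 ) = - 8854272  =  -2^8* 3^4*7^1* 61^1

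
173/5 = 34 + 3/5 = 34.60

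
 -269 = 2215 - 2484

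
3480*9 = 31320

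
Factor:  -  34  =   - 2^1 * 17^1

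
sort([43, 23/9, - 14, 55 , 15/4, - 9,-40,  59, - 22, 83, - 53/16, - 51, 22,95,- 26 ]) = [ - 51, - 40, - 26, - 22, - 14, - 9, - 53/16, 23/9 , 15/4,22, 43,55, 59 , 83, 95 ] 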